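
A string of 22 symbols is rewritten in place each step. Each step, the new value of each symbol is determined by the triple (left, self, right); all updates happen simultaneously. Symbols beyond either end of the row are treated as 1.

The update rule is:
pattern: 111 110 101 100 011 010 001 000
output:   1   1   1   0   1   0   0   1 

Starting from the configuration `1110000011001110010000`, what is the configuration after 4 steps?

1111111111001111111111

1110111011001110000110
1111111111001110110111
1111111111001111111111
1111111111001111111111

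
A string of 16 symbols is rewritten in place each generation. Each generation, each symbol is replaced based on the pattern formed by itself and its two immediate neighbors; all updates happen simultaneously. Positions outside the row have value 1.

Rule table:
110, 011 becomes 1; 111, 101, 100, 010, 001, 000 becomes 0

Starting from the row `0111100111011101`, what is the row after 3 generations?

0100100101010101
0000000000000001
0000000000000001

0000000000000001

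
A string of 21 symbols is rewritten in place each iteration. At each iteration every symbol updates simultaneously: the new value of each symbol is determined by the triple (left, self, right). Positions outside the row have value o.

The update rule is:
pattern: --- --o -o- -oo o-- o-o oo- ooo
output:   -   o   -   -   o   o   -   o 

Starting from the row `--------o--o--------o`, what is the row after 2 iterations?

-o----o-o--o-o----o-o

iteration 1: o------o-oo-o------o-
iteration 2: -o----o-o--o-o----o-o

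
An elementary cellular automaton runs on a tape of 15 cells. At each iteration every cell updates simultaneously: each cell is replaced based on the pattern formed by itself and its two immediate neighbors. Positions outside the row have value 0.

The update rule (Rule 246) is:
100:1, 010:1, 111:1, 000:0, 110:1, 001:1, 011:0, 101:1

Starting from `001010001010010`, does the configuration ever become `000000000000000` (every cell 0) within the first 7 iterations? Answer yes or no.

no

iteration 1: 011111011111111
iteration 2: 101111101111111
iteration 3: 110111110111111
iteration 4: 011011111011111
iteration 5: 101101111101111
iteration 6: 110110111110111
iteration 7: 011011011111011
iteration 7 is 011011011111011, still not uniform 0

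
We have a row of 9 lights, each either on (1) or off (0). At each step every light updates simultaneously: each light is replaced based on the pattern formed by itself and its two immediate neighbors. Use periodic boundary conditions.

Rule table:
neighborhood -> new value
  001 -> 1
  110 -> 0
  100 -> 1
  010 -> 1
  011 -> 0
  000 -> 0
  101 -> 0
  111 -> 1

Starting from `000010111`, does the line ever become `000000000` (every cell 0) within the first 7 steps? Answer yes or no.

100110010
111001110
010110100
110000110
001001000
011111100
101111010
step 7 is 101111010, still not uniform 0

no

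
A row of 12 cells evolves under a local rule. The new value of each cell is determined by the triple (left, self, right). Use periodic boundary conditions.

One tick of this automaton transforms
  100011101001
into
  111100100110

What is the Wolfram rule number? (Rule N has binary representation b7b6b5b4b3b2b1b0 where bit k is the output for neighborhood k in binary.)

position 5: 111 → 0  (bit 7 = 0)
position 0: 110 → 1  (bit 6 = 1)
position 7: 101 → 0  (bit 5 = 0)
position 1: 100 → 1  (bit 4 = 1)
position 4: 011 → 0  (bit 3 = 0)
position 8: 010 → 0  (bit 2 = 0)
position 3: 001 → 1  (bit 1 = 1)
position 2: 000 → 1  (bit 0 = 1)
bits b7..b0 = 01010011 = 83

83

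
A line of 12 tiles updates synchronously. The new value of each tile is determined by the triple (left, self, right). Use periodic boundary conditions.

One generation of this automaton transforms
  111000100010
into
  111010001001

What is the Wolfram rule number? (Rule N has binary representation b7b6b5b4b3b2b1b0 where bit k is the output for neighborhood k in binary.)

position 1: 111 → 1  (bit 7 = 1)
position 2: 110 → 1  (bit 6 = 1)
position 11: 101 → 1  (bit 5 = 1)
position 3: 100 → 0  (bit 4 = 0)
position 0: 011 → 1  (bit 3 = 1)
position 6: 010 → 0  (bit 2 = 0)
position 5: 001 → 0  (bit 1 = 0)
position 4: 000 → 1  (bit 0 = 1)
bits b7..b0 = 11101001 = 233

233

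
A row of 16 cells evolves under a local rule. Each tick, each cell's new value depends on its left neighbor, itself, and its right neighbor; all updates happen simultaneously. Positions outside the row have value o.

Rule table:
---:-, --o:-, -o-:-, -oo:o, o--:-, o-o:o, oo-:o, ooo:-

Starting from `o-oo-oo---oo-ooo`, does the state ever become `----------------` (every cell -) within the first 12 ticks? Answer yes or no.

ooooooo---oooo--
------o---o--o--
----------------
all cells are - at tick 3

yes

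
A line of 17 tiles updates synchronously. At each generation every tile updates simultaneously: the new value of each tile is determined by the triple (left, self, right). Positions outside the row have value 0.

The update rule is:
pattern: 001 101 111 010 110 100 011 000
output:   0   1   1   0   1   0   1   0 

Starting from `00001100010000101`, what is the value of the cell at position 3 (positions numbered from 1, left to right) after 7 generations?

0

00001100000000010
00001100000000000
00001100000000000  (fixed point — unchanged through generation 7)
position 3 holds 0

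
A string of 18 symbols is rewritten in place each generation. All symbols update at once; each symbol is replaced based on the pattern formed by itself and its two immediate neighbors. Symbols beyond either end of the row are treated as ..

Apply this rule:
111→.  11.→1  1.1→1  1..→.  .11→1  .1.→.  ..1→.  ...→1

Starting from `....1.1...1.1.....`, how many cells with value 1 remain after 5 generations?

11

111..1..1..1..1111
1.1...........1..1
.1..111111111.....
....1.......1.1111
111...11111..11..1
count of 1: 11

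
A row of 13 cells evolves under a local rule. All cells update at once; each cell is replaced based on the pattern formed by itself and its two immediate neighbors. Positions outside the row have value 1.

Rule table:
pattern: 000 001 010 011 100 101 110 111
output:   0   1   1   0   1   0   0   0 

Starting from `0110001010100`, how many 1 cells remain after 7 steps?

0001011010111
1011000010000
0000100111001
1001111000110
0110000101000
0001001101101
1011110000000
count of 1: 5

5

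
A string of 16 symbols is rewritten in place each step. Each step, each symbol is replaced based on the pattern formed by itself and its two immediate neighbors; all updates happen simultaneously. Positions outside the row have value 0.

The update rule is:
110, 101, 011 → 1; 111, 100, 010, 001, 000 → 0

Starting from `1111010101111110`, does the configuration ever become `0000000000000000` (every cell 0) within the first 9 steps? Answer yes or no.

yes

step 1: 1001101011000010
step 2: 0001110111000000
step 3: 0001011101000000
step 4: 0000110110000000
step 5: 0000111110000000
step 6: 0000100010000000
step 7: 0000000000000000
all cells are 0 at step 7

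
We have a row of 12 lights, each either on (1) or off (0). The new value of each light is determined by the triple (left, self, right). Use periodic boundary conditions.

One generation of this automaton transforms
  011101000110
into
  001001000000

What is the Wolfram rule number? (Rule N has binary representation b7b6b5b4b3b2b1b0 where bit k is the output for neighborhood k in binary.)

position 2: 111 → 1  (bit 7 = 1)
position 3: 110 → 0  (bit 6 = 0)
position 4: 101 → 0  (bit 5 = 0)
position 6: 100 → 0  (bit 4 = 0)
position 1: 011 → 0  (bit 3 = 0)
position 5: 010 → 1  (bit 2 = 1)
position 0: 001 → 0  (bit 1 = 0)
position 7: 000 → 0  (bit 0 = 0)
bits b7..b0 = 10000100 = 132

132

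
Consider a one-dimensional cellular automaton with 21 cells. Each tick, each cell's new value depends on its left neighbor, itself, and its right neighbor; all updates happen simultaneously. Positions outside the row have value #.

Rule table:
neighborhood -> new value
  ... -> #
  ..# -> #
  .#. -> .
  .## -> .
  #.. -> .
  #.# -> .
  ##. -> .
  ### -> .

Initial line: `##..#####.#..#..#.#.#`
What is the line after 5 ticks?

...#........#..#.....
.##..#######..#..####
....#........#..#....
.###..#######..#..###
.....#........#..#...

.....#........#..#...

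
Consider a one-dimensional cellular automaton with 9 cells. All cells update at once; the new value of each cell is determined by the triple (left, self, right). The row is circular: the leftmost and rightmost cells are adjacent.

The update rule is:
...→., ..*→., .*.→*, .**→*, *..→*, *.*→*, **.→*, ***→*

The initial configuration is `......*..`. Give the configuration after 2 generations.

generation 1: ......**.
generation 2: ......***

......***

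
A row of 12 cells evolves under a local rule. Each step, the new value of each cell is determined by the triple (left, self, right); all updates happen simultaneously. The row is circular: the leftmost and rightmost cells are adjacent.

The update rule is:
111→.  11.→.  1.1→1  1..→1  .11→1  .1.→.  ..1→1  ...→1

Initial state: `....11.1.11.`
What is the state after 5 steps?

.11111.11.11

step 1: 11111.1.11.1
step 2: .....1.11.11
step 3: 11111.11.11.
step 4: 1....11.11.1
step 5: .11111.11.11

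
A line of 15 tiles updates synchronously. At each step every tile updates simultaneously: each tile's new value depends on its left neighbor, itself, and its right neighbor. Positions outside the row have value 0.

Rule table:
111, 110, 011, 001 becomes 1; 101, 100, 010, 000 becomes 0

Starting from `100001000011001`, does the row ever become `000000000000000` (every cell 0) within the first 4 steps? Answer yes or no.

no

000010000111010
000100001111000
001000011111000
010000111111000
step 4 is 010000111111000, still not uniform 0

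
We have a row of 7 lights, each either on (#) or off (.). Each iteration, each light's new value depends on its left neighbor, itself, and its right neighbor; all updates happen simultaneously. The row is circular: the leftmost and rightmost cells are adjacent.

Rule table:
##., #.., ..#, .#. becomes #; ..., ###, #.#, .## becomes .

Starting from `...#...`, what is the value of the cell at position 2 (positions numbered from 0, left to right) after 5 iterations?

..###..
.#..##.
####.##
...#...  (repeats iteration 0; period 4)
iteration 5: ..###..
position 2 holds #

#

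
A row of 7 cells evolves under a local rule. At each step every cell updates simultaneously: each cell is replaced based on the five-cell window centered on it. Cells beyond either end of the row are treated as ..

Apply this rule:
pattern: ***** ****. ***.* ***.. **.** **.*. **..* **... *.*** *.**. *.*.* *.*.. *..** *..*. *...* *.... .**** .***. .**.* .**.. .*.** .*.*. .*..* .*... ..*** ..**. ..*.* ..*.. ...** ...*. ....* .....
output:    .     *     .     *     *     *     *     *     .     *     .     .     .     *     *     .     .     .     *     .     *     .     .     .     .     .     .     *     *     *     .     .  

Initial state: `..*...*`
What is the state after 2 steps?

.**.***
*.**..*

*.**..*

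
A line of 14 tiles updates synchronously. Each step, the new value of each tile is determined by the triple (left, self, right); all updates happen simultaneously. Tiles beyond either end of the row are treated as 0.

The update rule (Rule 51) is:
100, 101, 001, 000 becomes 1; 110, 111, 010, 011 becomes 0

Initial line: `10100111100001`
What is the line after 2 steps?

10100111100001

01011000011110
10100111100001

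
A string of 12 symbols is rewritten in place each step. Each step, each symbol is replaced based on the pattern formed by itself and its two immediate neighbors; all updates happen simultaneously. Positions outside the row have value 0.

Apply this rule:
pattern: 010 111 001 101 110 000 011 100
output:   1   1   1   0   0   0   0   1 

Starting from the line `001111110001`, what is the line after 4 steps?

010011011010

step 1: 010111101011
step 2: 110011001000
step 3: 001100111100
step 4: 010011011010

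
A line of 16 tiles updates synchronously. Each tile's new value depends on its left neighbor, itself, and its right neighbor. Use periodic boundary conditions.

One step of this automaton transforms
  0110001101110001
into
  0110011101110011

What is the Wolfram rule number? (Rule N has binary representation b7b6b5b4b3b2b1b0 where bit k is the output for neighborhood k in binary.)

206

position 10: 111 → 1  (bit 7 = 1)
position 2: 110 → 1  (bit 6 = 1)
position 0: 101 → 0  (bit 5 = 0)
position 3: 100 → 0  (bit 4 = 0)
position 1: 011 → 1  (bit 3 = 1)
position 15: 010 → 1  (bit 2 = 1)
position 5: 001 → 1  (bit 1 = 1)
position 4: 000 → 0  (bit 0 = 0)
bits b7..b0 = 11001110 = 206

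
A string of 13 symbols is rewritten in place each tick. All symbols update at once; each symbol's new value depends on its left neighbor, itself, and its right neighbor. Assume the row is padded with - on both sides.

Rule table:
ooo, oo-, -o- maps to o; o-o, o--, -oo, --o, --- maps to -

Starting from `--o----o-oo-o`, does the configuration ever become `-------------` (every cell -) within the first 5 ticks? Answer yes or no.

--o----o--o-o
--o----o--o-o  (fixed point — unchanged through tick 5)
tick 5 is --o----o--o-o, still not uniform -

no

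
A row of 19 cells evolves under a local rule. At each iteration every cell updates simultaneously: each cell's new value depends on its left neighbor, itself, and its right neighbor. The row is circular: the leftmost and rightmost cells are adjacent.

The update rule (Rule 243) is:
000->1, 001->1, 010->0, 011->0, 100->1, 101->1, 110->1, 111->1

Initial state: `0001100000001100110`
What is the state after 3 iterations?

1110111111110111011
1111011111111011101
1111101111111101110

1111101111111101110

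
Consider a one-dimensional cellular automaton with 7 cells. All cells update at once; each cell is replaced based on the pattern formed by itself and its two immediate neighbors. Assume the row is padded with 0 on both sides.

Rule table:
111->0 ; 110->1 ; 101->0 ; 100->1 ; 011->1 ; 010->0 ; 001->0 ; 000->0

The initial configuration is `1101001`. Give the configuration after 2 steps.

1100100
1110010

1110010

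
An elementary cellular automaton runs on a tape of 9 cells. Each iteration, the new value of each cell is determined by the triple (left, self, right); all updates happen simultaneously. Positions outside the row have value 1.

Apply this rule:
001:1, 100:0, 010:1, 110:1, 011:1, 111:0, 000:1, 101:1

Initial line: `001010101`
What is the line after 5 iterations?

iteration 1: 011111111
iteration 2: 110000000
iteration 3: 010111111
iteration 4: 111100000
iteration 5: 000101111

000101111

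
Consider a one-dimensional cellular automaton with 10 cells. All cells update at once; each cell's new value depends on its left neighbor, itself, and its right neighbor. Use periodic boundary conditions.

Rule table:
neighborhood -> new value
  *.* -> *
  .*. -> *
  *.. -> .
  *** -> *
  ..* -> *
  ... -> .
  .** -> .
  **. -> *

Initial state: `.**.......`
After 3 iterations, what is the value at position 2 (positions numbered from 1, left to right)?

*.*.......
***......*
***.....*.
position 2 holds *

*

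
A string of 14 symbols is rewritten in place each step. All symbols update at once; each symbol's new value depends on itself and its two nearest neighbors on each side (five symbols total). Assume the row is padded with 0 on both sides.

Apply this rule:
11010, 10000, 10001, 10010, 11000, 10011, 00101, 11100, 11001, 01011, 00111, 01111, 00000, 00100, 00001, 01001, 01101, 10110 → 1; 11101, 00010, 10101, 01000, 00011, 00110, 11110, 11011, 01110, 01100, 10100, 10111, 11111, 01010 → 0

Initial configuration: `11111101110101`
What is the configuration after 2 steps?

00111111101011

11000000001000
00111111101011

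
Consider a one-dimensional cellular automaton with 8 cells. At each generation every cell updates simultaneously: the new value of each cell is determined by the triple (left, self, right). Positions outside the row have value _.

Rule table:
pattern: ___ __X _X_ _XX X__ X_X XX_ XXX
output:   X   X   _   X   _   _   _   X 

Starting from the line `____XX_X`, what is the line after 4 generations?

XX__XX__

XXXXX___
XXXX__XX
XXX__XX_
XX__XX__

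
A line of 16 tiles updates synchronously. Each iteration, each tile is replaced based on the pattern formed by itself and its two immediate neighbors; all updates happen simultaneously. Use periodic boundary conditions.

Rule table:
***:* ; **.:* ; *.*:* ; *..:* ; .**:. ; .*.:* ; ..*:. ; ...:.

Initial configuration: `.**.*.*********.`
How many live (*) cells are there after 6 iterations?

13

iteration 1: ..****.*********
iteration 2: *..****.********
iteration 3: **..****.*******
iteration 4: ***..****.******
iteration 5: ****..****.*****
iteration 6: *****..****.****
count of *: 13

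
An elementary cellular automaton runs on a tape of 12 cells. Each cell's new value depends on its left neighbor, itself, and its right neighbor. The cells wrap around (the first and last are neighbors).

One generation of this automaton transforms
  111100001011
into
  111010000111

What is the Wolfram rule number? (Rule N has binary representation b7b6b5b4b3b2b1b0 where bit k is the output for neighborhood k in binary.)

position 0: 111 → 1  (bit 7 = 1)
position 3: 110 → 0  (bit 6 = 0)
position 9: 101 → 1  (bit 5 = 1)
position 4: 100 → 1  (bit 4 = 1)
position 10: 011 → 1  (bit 3 = 1)
position 8: 010 → 0  (bit 2 = 0)
position 7: 001 → 0  (bit 1 = 0)
position 5: 000 → 0  (bit 0 = 0)
bits b7..b0 = 10111000 = 184

184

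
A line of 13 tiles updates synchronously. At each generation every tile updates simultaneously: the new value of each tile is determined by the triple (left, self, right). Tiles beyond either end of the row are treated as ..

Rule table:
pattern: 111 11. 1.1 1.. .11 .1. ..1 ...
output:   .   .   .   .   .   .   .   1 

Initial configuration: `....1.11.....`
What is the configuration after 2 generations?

111......1111
....1111.....

....1111.....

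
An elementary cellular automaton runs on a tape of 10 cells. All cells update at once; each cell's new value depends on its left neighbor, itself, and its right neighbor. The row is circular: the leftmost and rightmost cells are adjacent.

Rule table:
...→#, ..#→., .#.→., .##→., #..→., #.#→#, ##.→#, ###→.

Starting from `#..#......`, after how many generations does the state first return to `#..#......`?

.....####.
####....#.
...#.##..#
.#..#.#...
.....#..##
.###.....#
#..#.###..
....#..#..
###......#
..#.####..
#..#...#.#
#....#..#.
..##.....#
...#.###..
##..#..#.#
.#......#.
...####...
##....#.##
.#.##..#..
..#.#....#
...#..##..
##.....#.#
.#.###..#.
..#..#....
#......###
#.####....
.#...#.##.
...#..#.#.
##.....#..
.#.###....
..#..#.###
......#..#
.####.....
....#.####
.##..#...#
#.#....#..
.#..##....
.....#.###
.###..#..#
#..#......

40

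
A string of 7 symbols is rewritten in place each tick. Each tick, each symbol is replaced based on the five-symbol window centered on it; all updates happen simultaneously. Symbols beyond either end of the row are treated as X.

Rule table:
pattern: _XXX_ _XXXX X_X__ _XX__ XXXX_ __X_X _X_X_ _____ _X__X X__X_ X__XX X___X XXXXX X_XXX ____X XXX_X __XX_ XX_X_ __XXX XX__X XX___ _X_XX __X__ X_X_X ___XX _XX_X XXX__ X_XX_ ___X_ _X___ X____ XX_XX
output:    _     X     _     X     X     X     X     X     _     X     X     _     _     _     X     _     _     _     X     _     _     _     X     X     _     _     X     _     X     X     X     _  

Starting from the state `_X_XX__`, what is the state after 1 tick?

_X__X_X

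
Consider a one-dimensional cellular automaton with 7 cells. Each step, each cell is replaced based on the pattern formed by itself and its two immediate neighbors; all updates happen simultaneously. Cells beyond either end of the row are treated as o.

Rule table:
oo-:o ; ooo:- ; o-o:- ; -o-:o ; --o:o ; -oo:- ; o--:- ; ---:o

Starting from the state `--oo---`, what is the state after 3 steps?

-o-o-oo

step 1: -o-o-oo
step 2: -o-o---
step 3: -o-o-oo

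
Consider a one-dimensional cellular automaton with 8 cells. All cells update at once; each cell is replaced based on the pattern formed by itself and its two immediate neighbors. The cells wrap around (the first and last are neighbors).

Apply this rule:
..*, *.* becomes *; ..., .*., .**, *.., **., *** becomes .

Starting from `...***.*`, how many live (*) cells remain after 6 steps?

..*...*.
.*...*..
*...*...
...*...*
..*...*.  (repeats step 1; period 4)
step 6: .*...*..
count of *: 2

2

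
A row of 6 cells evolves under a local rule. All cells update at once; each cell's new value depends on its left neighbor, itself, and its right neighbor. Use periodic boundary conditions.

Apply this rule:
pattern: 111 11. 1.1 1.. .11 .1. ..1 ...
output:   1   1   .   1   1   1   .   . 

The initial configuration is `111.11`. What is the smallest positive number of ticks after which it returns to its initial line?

1

111.11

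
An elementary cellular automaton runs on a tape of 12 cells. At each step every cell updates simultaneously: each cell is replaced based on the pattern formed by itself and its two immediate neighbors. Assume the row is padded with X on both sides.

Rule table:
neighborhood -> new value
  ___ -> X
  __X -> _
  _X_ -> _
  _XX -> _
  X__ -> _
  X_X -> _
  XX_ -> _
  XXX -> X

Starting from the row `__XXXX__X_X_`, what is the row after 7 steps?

__________X_

step 1: ___XX_______
step 2: _X____XXXXX_
step 3: ___XX__XXX__
step 4: _X______X___
step 5: ___XXXX___X_
step 6: _X__XX__X___
step 7: __________X_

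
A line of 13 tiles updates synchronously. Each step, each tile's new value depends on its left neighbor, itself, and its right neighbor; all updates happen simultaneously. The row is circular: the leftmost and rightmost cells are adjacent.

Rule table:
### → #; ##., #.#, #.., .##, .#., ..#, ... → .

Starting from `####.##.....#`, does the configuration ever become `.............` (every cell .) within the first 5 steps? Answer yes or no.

step 1: ###..........
step 2: .#...........
step 3: .............
all cells are . at step 3

yes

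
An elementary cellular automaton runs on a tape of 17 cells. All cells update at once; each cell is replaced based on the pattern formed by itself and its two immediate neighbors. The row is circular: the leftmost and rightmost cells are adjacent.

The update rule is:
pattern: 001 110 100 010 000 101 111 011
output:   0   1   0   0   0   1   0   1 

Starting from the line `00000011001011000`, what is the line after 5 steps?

00000011000000000

00000011000111000
00000011000101000
00000011000010000
00000011000000000
00000011000000000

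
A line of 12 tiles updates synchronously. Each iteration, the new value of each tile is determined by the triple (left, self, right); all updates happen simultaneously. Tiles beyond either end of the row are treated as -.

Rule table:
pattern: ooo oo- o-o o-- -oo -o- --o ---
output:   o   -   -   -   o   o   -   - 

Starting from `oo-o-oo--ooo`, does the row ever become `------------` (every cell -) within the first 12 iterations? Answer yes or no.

no

o--o-o---oo-
o--o-o---o--
o--o-o---o--  (fixed point — unchanged through iteration 12)
iteration 12 is o--o-o---o--, still not uniform -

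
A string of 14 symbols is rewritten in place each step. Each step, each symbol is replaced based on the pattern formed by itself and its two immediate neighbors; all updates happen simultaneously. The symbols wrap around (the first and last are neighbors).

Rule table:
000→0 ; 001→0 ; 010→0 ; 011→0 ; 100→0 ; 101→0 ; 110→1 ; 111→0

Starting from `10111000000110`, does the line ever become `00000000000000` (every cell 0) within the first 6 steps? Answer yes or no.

yes

00001000000010
00000000000000
all cells are 0 at step 2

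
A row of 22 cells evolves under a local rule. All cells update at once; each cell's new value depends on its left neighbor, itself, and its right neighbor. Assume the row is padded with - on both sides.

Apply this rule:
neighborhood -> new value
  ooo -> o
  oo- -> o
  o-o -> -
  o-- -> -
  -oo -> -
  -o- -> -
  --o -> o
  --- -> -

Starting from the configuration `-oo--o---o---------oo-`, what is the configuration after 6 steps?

---o---------o--------

o-o-o---o---------o-o-
-------o---------o----
------o---------o-----
-----o---------o------
----o---------o-------
---o---------o--------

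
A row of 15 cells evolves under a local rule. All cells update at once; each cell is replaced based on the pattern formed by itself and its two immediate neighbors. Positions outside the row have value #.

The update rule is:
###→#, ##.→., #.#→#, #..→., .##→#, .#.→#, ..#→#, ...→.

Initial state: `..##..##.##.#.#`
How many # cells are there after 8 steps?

step 1: .##..##.##.####
step 2: ##..##.##.#####
step 3: #..##.##.######
step 4: ..##.##.#######
step 5: .##.##.########
step 6: ##.##.#########
step 7: #.##.##########
step 8: .##.###########
count of #: 13

13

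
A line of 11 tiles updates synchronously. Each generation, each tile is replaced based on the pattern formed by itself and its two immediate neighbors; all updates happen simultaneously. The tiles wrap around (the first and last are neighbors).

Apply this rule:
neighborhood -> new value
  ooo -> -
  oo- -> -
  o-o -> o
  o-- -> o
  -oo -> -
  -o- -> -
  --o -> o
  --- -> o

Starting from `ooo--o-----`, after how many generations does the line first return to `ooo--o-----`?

2

generation 1: ---oo-ooooo
generation 2: ooo--o-----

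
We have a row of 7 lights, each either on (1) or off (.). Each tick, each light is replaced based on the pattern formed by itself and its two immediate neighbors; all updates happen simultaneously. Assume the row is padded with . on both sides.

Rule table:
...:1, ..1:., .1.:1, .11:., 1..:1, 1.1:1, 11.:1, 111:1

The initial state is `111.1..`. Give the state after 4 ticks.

11..111

.111111
..11111
1..1111
11..111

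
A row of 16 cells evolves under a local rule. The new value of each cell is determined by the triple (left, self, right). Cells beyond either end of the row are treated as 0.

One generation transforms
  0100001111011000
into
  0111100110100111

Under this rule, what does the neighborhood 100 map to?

1

At position 2 the neighborhood is 100; the next row has 1 there.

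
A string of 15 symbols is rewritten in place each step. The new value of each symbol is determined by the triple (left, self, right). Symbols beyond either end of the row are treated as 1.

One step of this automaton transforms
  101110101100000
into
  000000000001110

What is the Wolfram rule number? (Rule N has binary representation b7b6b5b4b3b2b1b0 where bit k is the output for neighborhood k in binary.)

1

position 3: 111 → 0  (bit 7 = 0)
position 0: 110 → 0  (bit 6 = 0)
position 1: 101 → 0  (bit 5 = 0)
position 10: 100 → 0  (bit 4 = 0)
position 2: 011 → 0  (bit 3 = 0)
position 6: 010 → 0  (bit 2 = 0)
position 14: 001 → 0  (bit 1 = 0)
position 11: 000 → 1  (bit 0 = 1)
bits b7..b0 = 00000001 = 1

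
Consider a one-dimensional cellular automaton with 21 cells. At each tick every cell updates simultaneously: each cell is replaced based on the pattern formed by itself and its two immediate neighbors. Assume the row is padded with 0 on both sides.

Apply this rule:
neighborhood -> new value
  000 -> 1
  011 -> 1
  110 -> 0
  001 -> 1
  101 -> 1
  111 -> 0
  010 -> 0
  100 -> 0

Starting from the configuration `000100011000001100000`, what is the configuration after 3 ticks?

tick 1: 111001110011111001111
tick 2: 100011000110000011000
tick 3: 001110011100111110011

001110011100111110011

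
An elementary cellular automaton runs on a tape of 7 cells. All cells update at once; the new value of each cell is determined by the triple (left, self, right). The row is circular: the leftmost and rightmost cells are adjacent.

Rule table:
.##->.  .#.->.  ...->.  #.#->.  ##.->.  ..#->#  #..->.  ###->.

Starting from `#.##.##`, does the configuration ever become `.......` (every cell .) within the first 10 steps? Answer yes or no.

yes

.......
all cells are . at step 1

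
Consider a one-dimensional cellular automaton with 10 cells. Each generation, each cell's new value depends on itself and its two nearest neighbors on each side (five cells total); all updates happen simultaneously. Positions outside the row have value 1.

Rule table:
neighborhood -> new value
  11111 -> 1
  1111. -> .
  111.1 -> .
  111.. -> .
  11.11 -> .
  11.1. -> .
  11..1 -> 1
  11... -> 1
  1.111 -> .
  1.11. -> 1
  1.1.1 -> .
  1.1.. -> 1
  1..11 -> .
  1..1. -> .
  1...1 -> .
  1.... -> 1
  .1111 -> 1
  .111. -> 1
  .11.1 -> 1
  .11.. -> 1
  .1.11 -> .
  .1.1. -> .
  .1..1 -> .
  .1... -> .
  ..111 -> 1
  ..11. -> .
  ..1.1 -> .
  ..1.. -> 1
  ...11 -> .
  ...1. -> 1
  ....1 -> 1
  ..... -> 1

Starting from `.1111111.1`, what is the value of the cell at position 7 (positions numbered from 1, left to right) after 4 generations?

generation 1: ..1111....
generation 2: 1.11..111.
generation 3: ..111.11..
generation 4: 1.11..111.
position 7 holds 1

1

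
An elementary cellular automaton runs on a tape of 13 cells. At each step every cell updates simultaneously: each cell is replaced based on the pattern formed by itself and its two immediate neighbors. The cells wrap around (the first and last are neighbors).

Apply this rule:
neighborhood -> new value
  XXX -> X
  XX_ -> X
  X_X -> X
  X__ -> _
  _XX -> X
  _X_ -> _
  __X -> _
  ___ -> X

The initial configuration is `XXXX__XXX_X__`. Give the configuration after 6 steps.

XXXX__XXXXXXX

XXXX__XXXX___
XXXX__XXXX_X_
XXXX__XXXXX_X
XXXX__XXXXXXX
XXXX__XXXXXXX  (fixed point — unchanged through step 6)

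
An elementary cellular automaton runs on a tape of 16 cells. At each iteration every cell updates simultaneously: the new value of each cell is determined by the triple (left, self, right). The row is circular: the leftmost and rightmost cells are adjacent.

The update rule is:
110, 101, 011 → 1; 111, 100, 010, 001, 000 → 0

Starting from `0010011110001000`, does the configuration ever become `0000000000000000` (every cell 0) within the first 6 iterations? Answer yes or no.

0000010010000000
0000000000000000
all cells are 0 at iteration 2

yes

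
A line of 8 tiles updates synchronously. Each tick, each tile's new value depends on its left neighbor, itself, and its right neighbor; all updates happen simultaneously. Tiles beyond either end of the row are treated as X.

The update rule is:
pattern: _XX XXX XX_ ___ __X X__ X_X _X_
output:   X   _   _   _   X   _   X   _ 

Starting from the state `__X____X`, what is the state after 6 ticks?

tick 1: _X____XX
tick 2: X____XX_
tick 3: ____XX_X
tick 4: ___XX_XX
tick 5: __XX_XX_
tick 6: _XX_XX_X

_XX_XX_X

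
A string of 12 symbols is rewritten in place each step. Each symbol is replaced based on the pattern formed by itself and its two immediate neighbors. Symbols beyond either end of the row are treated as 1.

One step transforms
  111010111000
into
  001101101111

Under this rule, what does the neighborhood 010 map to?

0

At position 4 the neighborhood is 010; the next row has 0 there.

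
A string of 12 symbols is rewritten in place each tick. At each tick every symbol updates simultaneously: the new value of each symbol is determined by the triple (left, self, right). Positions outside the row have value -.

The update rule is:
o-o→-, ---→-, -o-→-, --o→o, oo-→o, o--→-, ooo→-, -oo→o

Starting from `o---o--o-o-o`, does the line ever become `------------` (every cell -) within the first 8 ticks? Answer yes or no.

yes

tick 1: ---o--o-----
tick 2: --o--o------
tick 3: -o--o-------
tick 4: o--o--------
tick 5: --o---------
tick 6: -o----------
tick 7: o-----------
tick 8: ------------
all cells are - at tick 8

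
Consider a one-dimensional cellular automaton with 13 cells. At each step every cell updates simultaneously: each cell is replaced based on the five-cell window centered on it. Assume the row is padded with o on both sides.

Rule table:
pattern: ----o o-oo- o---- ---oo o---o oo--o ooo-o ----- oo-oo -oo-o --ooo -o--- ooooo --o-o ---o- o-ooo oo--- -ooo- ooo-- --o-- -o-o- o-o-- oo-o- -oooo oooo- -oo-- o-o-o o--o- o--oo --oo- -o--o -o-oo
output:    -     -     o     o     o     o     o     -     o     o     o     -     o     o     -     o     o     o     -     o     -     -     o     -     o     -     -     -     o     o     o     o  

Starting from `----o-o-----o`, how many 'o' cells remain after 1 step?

6

step 1: oo--o---o--oo
count of o: 6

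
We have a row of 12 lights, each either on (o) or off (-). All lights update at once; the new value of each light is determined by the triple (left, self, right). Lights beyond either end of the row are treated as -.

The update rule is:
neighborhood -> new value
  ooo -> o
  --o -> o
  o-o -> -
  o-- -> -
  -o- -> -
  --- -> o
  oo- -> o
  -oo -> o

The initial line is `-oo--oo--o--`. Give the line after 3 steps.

ooo-ooo-oo--

step 1: ooo-ooo-o--o
step 2: ooo-ooo---o-
step 3: ooo-ooo-oo--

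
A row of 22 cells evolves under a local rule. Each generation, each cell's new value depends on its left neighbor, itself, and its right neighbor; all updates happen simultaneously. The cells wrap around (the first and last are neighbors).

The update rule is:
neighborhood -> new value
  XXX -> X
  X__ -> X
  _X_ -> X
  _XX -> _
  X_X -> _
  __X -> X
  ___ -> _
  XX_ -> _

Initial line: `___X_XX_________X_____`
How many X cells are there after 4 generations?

12

__XX___X_______XXX____
_X__X_XXX_____X_X_X___
XXXXX__X_X___XX_X_XX__
_XXX_XXX_XX_X___X___XX
count of X: 12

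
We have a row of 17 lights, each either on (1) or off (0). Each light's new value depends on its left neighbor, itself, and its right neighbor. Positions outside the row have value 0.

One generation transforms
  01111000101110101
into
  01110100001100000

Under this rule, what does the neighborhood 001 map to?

0

At position 0 the neighborhood is 001; the next row has 0 there.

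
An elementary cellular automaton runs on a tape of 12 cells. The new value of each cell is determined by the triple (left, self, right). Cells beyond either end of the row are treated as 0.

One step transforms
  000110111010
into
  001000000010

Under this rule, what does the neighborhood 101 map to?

At position 5 the neighborhood is 101; the next row has 0 there.

0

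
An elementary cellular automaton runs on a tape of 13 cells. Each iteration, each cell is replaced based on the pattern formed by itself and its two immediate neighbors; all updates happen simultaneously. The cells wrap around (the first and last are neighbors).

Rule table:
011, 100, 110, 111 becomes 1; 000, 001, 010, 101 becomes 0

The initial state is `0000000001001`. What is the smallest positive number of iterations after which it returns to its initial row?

1000000000100
0100000000010
0010000000001
1001000000000
0100100000000
0010010000000
0001001000000
0000100100000
0000010010000
0000001001000
0000000100100
0000000010010
0000000001001

13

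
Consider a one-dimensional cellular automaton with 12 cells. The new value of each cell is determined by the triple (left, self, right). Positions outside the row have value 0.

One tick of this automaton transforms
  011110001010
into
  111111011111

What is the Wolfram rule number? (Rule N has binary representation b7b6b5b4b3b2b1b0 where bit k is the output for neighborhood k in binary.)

254

position 2: 111 → 1  (bit 7 = 1)
position 4: 110 → 1  (bit 6 = 1)
position 9: 101 → 1  (bit 5 = 1)
position 5: 100 → 1  (bit 4 = 1)
position 1: 011 → 1  (bit 3 = 1)
position 8: 010 → 1  (bit 2 = 1)
position 0: 001 → 1  (bit 1 = 1)
position 6: 000 → 0  (bit 0 = 0)
bits b7..b0 = 11111110 = 254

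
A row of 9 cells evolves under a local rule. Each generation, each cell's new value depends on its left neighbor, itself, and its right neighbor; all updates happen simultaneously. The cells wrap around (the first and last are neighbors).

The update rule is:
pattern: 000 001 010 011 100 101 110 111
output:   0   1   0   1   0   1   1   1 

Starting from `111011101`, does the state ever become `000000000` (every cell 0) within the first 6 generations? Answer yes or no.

111111111
111111111  (fixed point — unchanged through generation 6)
generation 6 is 111111111, still not uniform 0

no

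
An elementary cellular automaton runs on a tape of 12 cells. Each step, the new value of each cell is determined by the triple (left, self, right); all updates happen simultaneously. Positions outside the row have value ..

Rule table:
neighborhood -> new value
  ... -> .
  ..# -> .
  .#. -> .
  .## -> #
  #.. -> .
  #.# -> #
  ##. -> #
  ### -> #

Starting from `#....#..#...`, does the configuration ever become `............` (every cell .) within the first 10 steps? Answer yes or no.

yes

............
all cells are . at step 1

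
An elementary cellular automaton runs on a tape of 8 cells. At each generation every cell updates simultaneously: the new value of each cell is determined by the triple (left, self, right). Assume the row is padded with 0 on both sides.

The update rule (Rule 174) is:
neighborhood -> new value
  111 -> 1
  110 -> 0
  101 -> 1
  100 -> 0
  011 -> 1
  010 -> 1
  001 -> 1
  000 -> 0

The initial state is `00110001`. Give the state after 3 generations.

10001100

generation 1: 01100011
generation 2: 11000110
generation 3: 10001100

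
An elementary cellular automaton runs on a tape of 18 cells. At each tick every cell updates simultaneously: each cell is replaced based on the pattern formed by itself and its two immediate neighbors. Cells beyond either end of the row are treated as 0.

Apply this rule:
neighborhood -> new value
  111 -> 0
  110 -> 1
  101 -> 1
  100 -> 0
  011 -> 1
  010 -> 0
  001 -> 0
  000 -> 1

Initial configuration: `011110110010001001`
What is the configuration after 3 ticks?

111000001110101001

010011110000100000
000010010110001111
111000001110101001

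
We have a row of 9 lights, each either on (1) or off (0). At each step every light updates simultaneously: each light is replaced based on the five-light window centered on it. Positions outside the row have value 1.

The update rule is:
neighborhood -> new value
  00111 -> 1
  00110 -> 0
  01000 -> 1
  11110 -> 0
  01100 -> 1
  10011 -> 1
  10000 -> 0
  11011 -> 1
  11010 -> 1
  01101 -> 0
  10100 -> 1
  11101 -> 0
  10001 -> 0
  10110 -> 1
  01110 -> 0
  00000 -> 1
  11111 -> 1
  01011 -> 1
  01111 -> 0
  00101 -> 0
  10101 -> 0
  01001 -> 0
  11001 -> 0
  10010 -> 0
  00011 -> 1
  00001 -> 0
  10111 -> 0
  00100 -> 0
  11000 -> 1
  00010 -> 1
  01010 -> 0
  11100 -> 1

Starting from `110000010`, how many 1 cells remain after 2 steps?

4

011010101
110100010
count of 1: 4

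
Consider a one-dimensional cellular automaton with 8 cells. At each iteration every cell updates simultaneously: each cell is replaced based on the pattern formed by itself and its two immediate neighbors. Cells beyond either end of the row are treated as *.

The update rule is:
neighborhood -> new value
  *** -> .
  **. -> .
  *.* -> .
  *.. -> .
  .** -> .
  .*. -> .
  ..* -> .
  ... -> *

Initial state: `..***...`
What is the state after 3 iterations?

......*.

iteration 1: ......*.
iteration 2: .****...
iteration 3: ......*.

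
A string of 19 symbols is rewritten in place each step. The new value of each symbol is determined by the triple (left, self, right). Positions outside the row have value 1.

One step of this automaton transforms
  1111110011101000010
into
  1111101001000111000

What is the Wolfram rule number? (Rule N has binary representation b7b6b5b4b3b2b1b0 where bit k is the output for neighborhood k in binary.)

position 0: 111 → 1  (bit 7 = 1)
position 5: 110 → 0  (bit 6 = 0)
position 11: 101 → 0  (bit 5 = 0)
position 6: 100 → 1  (bit 4 = 1)
position 8: 011 → 0  (bit 3 = 0)
position 12: 010 → 0  (bit 2 = 0)
position 7: 001 → 0  (bit 1 = 0)
position 14: 000 → 1  (bit 0 = 1)
bits b7..b0 = 10010001 = 145

145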